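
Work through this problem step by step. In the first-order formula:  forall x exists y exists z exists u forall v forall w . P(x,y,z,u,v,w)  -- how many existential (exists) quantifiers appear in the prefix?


Quantifier prefix: forall x exists y exists z exists u forall v forall w
Mark each quantifier type:
  U E E E U U
Universal count = 3, Existential count = 3
Asked for existential (exists) quantifiers: 3

3


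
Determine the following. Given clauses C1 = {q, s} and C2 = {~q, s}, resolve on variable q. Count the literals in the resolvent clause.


Remove q from C1 and ~q from C2.
C1 remainder: {s}
C2 remainder: {s}
Union (resolvent): {s}
Resolvent has 1 literal(s).

1


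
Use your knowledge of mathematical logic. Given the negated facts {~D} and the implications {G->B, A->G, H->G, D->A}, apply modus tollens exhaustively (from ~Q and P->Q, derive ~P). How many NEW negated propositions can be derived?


Initial negated facts: {~D}
Apply modus tollens to closure:
  (no implication fires)
Final negated: {~D}
New negations: {(none)}
Count = 0

0


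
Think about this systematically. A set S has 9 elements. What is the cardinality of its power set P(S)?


The power set of a set with n elements has 2^n elements.
|P(S)| = 2^9 = 512

512


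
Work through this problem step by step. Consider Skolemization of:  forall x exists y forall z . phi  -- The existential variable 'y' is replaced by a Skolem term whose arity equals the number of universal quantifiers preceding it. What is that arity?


Quantifier prefix: forall x exists y forall z
'y' is existentially quantified at position 2.
Universal variables preceding it: x
Skolem function arity = 1

1


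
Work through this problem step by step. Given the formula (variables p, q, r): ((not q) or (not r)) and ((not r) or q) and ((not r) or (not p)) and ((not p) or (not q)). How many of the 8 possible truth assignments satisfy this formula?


Evaluate all 8 assignments for p, q, r:
p=0, q=0, r=0: 1
p=0, q=0, r=1: 0
p=0, q=1, r=0: 1
p=0, q=1, r=1: 0
p=1, q=0, r=0: 1
p=1, q=0, r=1: 0
p=1, q=1, r=0: 0
p=1, q=1, r=1: 0
Satisfying count = 3

3


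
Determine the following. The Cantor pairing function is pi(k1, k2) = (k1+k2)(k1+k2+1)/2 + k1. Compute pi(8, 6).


k1 + k2 = 14
(k1+k2)(k1+k2+1)/2 = 14 * 15 / 2 = 105
pi = 105 + 8 = 113

113


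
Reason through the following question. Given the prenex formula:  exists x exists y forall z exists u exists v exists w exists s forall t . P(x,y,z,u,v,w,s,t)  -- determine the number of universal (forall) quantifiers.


Quantifier prefix: exists x exists y forall z exists u exists v exists w exists s forall t
Mark each quantifier type:
  E E U E E E E U
Universal count = 2, Existential count = 6
Asked for universal (forall) quantifiers: 2

2


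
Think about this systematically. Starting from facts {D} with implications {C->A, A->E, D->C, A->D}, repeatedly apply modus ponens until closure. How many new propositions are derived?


Initial facts: {D}
Apply modus ponens to closure:
  D and D->C  =>  C
  C and C->A  =>  A
  A and A->E  =>  E
Final known: {A, C, D, E}
New propositions: {A, C, E}
Count = 3

3


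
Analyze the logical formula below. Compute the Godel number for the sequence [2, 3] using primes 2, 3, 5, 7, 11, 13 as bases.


Encode each element as an exponent of the corresponding prime:
  2^2 = 4
  3^3 = 27
Product = 4 * 27 = 108

108


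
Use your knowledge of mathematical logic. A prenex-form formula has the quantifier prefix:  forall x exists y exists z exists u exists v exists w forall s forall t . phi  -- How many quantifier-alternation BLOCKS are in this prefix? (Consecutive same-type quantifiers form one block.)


Quantifier-type sequence: A E E E E E A A  (A=forall, E=exists)
Group into maximal same-type runs:
  Ax1 | Ex5 | Ax2
Number of blocks = 3

3


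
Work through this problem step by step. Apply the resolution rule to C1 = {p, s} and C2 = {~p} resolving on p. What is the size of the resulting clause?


Remove p from C1 and ~p from C2.
C1 remainder: {s}
C2 remainder: {}
Union (resolvent): {s}
Resolvent has 1 literal(s).

1


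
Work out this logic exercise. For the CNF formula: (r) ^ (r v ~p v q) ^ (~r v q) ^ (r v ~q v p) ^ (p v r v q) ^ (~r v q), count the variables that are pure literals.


Check each variable for pure literal status:
p: mixed (not pure)
q: mixed (not pure)
r: mixed (not pure)
Pure literal count = 0

0


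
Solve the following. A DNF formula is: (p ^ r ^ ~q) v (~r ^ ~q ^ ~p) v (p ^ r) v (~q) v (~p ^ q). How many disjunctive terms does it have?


A DNF formula is a disjunction of terms (conjunctions).
Terms are separated by v.
Counting the disjuncts: 5 terms.

5


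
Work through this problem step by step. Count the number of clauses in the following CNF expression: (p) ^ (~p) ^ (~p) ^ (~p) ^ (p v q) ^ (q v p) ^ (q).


A CNF formula is a conjunction of clauses.
Clauses are separated by ^.
Counting the conjuncts: 7 clauses.

7


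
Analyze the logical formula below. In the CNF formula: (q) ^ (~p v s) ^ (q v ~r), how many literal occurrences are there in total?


Counting literals in each clause:
Clause 1: 1 literal(s)
Clause 2: 2 literal(s)
Clause 3: 2 literal(s)
Total = 5

5


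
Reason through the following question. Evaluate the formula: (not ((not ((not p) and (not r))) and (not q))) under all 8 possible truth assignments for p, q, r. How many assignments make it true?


Check all 8 assignments:
p=0, q=0, r=0: 1
p=0, q=0, r=1: 0
p=0, q=1, r=0: 1
p=0, q=1, r=1: 1
p=1, q=0, r=0: 0
p=1, q=0, r=1: 0
p=1, q=1, r=0: 1
p=1, q=1, r=1: 1
Count of True = 5

5


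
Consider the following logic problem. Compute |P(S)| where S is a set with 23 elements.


The power set of a set with n elements has 2^n elements.
|P(S)| = 2^23 = 8388608

8388608


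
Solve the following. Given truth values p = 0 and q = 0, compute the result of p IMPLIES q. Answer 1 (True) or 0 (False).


p = 0, q = 0
Operation: p IMPLIES q
Evaluate: 0 IMPLIES 0 = 1

1


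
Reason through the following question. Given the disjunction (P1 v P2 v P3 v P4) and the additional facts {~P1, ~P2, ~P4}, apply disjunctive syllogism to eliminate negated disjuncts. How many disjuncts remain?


Original disjuncts (4): P1, P2, P3, P4
Negated (eliminate): ~P1, ~P2, ~P4
Remaining disjuncts: P3
Count = 4 - 3 = 1

1


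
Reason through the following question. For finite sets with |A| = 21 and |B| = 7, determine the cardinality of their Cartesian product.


The Cartesian product A x B contains all ordered pairs (a, b).
|A x B| = |A| * |B| = 21 * 7 = 147

147


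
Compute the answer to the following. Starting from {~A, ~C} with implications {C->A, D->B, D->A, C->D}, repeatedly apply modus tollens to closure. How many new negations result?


Initial negated facts: {~A, ~C}
Apply modus tollens to closure:
  ~A and D->A  =>  ~D
Final negated: {~A, ~C, ~D}
New negations: {~D}
Count = 1

1


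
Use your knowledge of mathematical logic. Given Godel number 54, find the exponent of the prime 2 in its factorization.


Factorize 54 by dividing by 2 repeatedly.
Division steps: 2 divides 54 exactly 1 time(s).
Exponent of 2 = 1

1


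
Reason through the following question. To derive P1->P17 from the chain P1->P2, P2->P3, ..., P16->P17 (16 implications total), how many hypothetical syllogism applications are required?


With 16 implications in a chain connecting 17 propositions:
P1->P2, P2->P3, ..., P16->P17
Steps needed = (number of implications) - 1 = 16 - 1 = 15

15


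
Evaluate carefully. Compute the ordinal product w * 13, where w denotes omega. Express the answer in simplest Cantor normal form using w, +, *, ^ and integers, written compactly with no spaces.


Compute w * 13.
Ordinal * is associative and left-distributive over +, but NOT commutative; for finite n>1, n*w = w but w*n stays w*n.
w * 13 means 13 copies of w concatenated: w*13.
Result = w*13

w*13


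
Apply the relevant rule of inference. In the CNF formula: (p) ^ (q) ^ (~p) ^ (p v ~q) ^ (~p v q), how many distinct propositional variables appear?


Identify each variable that appears in the formula.
Variables found: p, q
Count = 2

2


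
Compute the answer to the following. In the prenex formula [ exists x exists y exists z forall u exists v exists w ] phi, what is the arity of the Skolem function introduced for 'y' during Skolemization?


Quantifier prefix: exists x exists y exists z forall u exists v exists w
'y' is existentially quantified at position 2.
No universal quantifiers precede it.
Skolem function arity = 0 (a Skolem constant)

0


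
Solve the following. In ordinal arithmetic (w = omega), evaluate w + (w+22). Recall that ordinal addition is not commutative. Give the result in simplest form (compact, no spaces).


Compute w + (w+22).
Ordinal + is associative but NOT commutative; for finite n>0, n + w = w but w + n stays w+n.
w + (w+22) = (w+w) + 22 = w*2+22.
Result = w*2+22

w*2+22


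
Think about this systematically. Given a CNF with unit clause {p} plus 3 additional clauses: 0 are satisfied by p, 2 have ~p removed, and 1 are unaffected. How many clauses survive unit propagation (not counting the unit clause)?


Satisfied (removed): 0
Shortened (remain): 2
Unchanged (remain): 1
Remaining = 2 + 1 = 3

3


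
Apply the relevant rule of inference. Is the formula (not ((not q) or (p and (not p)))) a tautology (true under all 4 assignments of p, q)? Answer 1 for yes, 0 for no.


Check all 4 assignments:
p=0, q=0: 0
p=0, q=1: 1
p=1, q=0: 0
p=1, q=1: 1
Satisfying count = 2/4.
Tautology iff count = 4: no.

0


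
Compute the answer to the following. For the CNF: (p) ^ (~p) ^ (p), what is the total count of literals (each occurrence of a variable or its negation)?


Counting literals in each clause:
Clause 1: 1 literal(s)
Clause 2: 1 literal(s)
Clause 3: 1 literal(s)
Total = 3

3


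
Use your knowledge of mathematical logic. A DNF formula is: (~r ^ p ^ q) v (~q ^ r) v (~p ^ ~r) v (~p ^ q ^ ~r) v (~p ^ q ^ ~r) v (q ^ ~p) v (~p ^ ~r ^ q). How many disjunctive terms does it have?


A DNF formula is a disjunction of terms (conjunctions).
Terms are separated by v.
Counting the disjuncts: 7 terms.

7


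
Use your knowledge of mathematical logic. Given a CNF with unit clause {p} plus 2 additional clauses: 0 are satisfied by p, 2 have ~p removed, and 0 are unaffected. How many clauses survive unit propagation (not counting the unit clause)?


Satisfied (removed): 0
Shortened (remain): 2
Unchanged (remain): 0
Remaining = 2 + 0 = 2

2


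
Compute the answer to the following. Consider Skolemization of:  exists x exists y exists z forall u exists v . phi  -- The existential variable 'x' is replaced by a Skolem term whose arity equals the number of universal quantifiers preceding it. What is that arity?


Quantifier prefix: exists x exists y exists z forall u exists v
'x' is existentially quantified at position 1.
No universal quantifiers precede it.
Skolem function arity = 0 (a Skolem constant)

0


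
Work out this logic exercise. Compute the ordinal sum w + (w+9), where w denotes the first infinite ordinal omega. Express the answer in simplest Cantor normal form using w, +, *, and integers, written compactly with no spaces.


Compute w + (w+9).
Ordinal + is associative but NOT commutative; for finite n>0, n + w = w but w + n stays w+n.
w + (w+9) = (w+w) + 9 = w*2+9.
Result = w*2+9

w*2+9


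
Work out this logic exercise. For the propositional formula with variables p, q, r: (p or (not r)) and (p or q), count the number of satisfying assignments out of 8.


Evaluate all 8 assignments for p, q, r:
p=0, q=0, r=0: 0
p=0, q=0, r=1: 0
p=0, q=1, r=0: 1
p=0, q=1, r=1: 0
p=1, q=0, r=0: 1
p=1, q=0, r=1: 1
p=1, q=1, r=0: 1
p=1, q=1, r=1: 1
Satisfying count = 5

5


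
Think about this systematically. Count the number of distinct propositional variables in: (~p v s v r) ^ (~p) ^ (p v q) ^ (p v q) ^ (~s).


Identify each variable that appears in the formula.
Variables found: p, q, r, s
Count = 4

4


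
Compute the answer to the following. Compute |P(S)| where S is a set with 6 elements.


The power set of a set with n elements has 2^n elements.
|P(S)| = 2^6 = 64

64


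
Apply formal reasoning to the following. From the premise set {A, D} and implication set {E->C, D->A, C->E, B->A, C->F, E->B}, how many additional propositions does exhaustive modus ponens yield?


Initial facts: {A, D}
Apply modus ponens to closure:
  (no implication fires)
Final known: {A, D}
New propositions: {(none)}
Count = 0

0


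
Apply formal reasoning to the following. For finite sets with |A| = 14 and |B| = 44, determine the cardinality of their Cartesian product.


The Cartesian product A x B contains all ordered pairs (a, b).
|A x B| = |A| * |B| = 14 * 44 = 616

616


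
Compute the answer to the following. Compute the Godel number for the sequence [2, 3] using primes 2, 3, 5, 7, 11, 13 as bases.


Encode each element as an exponent of the corresponding prime:
  2^2 = 4
  3^3 = 27
Product = 4 * 27 = 108

108


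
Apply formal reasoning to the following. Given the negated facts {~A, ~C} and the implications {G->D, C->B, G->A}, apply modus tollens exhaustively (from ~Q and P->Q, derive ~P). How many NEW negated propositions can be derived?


Initial negated facts: {~A, ~C}
Apply modus tollens to closure:
  ~A and G->A  =>  ~G
Final negated: {~A, ~C, ~G}
New negations: {~G}
Count = 1

1


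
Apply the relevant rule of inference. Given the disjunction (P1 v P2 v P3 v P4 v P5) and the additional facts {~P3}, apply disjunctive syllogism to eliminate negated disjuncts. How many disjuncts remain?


Original disjuncts (5): P1, P2, P3, P4, P5
Negated (eliminate): ~P3
Remaining disjuncts: P1, P2, P4, P5
Count = 5 - 1 = 4

4


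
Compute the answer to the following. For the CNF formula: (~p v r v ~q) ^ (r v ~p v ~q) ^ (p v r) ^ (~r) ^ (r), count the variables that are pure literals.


Check each variable for pure literal status:
p: mixed (not pure)
q: pure negative
r: mixed (not pure)
Pure literal count = 1

1


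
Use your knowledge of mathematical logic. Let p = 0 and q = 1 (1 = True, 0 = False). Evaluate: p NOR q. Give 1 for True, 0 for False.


p = 0, q = 1
Operation: p NOR q
Evaluate: 0 NOR 1 = 0

0


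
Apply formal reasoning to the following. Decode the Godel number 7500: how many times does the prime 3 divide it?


Factorize 7500 by dividing by 3 repeatedly.
Division steps: 3 divides 7500 exactly 1 time(s).
Exponent of 3 = 1

1


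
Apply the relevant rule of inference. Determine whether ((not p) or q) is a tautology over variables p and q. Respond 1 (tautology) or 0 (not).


Check all 4 assignments:
p=0, q=0: 1
p=0, q=1: 1
p=1, q=0: 0
p=1, q=1: 1
Satisfying count = 3/4.
Tautology iff count = 4: no.

0


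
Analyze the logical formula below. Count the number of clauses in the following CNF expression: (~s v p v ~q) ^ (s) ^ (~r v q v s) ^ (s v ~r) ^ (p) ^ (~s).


A CNF formula is a conjunction of clauses.
Clauses are separated by ^.
Counting the conjuncts: 6 clauses.

6


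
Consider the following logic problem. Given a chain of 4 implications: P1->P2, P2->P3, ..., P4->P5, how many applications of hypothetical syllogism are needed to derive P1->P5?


With 4 implications in a chain connecting 5 propositions:
P1->P2, P2->P3, ..., P4->P5
Steps needed = (number of implications) - 1 = 4 - 1 = 3

3


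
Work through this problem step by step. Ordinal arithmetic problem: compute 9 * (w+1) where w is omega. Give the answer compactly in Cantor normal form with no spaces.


Compute 9 * (w+1).
Ordinal * is associative and left-distributive over +, but NOT commutative; for finite n>1, n*w = w but w*n stays w*n.
By left-distributivity: 9 * (w+1) = 9*w + 9*1 = w + 9 = w+9.
Result = w+9

w+9


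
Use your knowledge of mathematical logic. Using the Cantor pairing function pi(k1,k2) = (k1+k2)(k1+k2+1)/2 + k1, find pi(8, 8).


k1 + k2 = 16
(k1+k2)(k1+k2+1)/2 = 16 * 17 / 2 = 136
pi = 136 + 8 = 144

144


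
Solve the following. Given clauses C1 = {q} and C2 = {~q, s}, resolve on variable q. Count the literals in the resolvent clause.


Remove q from C1 and ~q from C2.
C1 remainder: {}
C2 remainder: {s}
Union (resolvent): {s}
Resolvent has 1 literal(s).

1


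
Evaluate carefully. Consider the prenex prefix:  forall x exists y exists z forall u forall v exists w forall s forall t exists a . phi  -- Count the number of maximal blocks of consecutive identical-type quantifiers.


Quantifier-type sequence: A E E A A E A A E  (A=forall, E=exists)
Group into maximal same-type runs:
  Ax1 | Ex2 | Ax2 | Ex1 | Ax2 | Ex1
Number of blocks = 6

6


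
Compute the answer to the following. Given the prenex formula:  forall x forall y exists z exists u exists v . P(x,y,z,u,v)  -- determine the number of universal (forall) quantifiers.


Quantifier prefix: forall x forall y exists z exists u exists v
Mark each quantifier type:
  U U E E E
Universal count = 2, Existential count = 3
Asked for universal (forall) quantifiers: 2

2


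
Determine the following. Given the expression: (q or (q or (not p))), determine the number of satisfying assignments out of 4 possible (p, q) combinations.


Check all 4 assignments:
p=0, q=0: 1
p=0, q=1: 1
p=1, q=0: 0
p=1, q=1: 1
Count of True = 3

3


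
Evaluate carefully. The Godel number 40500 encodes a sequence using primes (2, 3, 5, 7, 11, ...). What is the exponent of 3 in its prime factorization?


Factorize 40500 by dividing by 3 repeatedly.
Division steps: 3 divides 40500 exactly 4 time(s).
Exponent of 3 = 4

4


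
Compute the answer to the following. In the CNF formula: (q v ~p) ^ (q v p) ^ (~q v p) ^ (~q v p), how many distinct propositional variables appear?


Identify each variable that appears in the formula.
Variables found: p, q
Count = 2

2


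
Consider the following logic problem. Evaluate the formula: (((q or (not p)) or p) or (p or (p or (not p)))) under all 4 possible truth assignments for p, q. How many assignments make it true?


Check all 4 assignments:
p=0, q=0: 1
p=0, q=1: 1
p=1, q=0: 1
p=1, q=1: 1
Count of True = 4

4


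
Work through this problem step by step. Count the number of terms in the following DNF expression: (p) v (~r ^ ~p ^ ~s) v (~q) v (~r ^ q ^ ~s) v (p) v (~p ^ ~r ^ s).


A DNF formula is a disjunction of terms (conjunctions).
Terms are separated by v.
Counting the disjuncts: 6 terms.

6


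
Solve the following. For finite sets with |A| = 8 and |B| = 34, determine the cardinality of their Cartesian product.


The Cartesian product A x B contains all ordered pairs (a, b).
|A x B| = |A| * |B| = 8 * 34 = 272

272


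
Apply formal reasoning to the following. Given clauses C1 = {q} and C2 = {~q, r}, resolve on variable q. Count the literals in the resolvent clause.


Remove q from C1 and ~q from C2.
C1 remainder: {}
C2 remainder: {r}
Union (resolvent): {r}
Resolvent has 1 literal(s).

1


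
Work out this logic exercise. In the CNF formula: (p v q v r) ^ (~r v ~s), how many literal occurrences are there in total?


Counting literals in each clause:
Clause 1: 3 literal(s)
Clause 2: 2 literal(s)
Total = 5

5


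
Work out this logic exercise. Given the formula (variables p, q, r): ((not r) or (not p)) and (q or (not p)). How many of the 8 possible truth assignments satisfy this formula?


Evaluate all 8 assignments for p, q, r:
p=0, q=0, r=0: 1
p=0, q=0, r=1: 1
p=0, q=1, r=0: 1
p=0, q=1, r=1: 1
p=1, q=0, r=0: 0
p=1, q=0, r=1: 0
p=1, q=1, r=0: 1
p=1, q=1, r=1: 0
Satisfying count = 5

5


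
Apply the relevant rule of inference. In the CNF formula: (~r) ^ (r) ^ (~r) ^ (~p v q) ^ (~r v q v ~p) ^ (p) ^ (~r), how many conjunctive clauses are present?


A CNF formula is a conjunction of clauses.
Clauses are separated by ^.
Counting the conjuncts: 7 clauses.

7


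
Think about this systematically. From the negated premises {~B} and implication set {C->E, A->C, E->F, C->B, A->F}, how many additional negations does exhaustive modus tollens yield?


Initial negated facts: {~B}
Apply modus tollens to closure:
  ~B and C->B  =>  ~C
  ~C and A->C  =>  ~A
Final negated: {~A, ~B, ~C}
New negations: {~A, ~C}
Count = 2

2


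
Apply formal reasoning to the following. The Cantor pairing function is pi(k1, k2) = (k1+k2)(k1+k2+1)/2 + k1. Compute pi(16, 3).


k1 + k2 = 19
(k1+k2)(k1+k2+1)/2 = 19 * 20 / 2 = 190
pi = 190 + 16 = 206

206


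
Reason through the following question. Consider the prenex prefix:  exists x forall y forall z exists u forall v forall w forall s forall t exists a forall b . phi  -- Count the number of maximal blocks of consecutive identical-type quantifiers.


Quantifier-type sequence: E A A E A A A A E A  (A=forall, E=exists)
Group into maximal same-type runs:
  Ex1 | Ax2 | Ex1 | Ax4 | Ex1 | Ax1
Number of blocks = 6

6


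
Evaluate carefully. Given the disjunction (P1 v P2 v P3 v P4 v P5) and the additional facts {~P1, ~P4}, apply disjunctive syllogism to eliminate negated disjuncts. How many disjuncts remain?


Original disjuncts (5): P1, P2, P3, P4, P5
Negated (eliminate): ~P1, ~P4
Remaining disjuncts: P2, P3, P5
Count = 5 - 2 = 3

3


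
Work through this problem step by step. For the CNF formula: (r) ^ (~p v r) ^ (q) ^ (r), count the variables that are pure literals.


Check each variable for pure literal status:
p: pure negative
q: pure positive
r: pure positive
Pure literal count = 3

3


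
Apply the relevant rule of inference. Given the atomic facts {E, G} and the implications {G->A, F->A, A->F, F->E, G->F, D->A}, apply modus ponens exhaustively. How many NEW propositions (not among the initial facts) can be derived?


Initial facts: {E, G}
Apply modus ponens to closure:
  G and G->A  =>  A
  A and A->F  =>  F
Final known: {A, E, F, G}
New propositions: {A, F}
Count = 2

2


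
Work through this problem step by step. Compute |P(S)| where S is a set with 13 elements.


The power set of a set with n elements has 2^n elements.
|P(S)| = 2^13 = 8192

8192


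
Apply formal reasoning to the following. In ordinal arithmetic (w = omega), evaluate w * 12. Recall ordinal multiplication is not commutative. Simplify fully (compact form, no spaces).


Compute w * 12.
Ordinal * is associative and left-distributive over +, but NOT commutative; for finite n>1, n*w = w but w*n stays w*n.
w * 12 means 12 copies of w concatenated: w*12.
Result = w*12

w*12


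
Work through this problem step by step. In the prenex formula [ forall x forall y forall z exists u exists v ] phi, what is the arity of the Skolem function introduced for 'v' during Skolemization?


Quantifier prefix: forall x forall y forall z exists u exists v
'v' is existentially quantified at position 5.
Universal variables preceding it: x, y, z
Skolem function arity = 3

3


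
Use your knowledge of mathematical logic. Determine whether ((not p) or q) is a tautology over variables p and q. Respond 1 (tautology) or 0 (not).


Check all 4 assignments:
p=0, q=0: 1
p=0, q=1: 1
p=1, q=0: 0
p=1, q=1: 1
Satisfying count = 3/4.
Tautology iff count = 4: no.

0


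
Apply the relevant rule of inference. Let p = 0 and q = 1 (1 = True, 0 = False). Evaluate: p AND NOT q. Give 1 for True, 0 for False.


p = 0, q = 1
Operation: p AND NOT q
Evaluate: 0 AND NOT 1 = 0

0


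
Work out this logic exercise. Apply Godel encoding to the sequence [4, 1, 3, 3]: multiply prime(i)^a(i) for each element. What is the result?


Encode each element as an exponent of the corresponding prime:
  2^4 = 16
  3^1 = 3
  5^3 = 125
  7^3 = 343
Product = 16 * 3 * 125 * 343 = 2058000

2058000


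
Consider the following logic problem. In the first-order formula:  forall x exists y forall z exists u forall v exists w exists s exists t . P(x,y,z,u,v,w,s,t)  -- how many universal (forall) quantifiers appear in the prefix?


Quantifier prefix: forall x exists y forall z exists u forall v exists w exists s exists t
Mark each quantifier type:
  U E U E U E E E
Universal count = 3, Existential count = 5
Asked for universal (forall) quantifiers: 3

3


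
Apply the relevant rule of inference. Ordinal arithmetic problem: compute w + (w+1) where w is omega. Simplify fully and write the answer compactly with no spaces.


Compute w + (w+1).
Ordinal + is associative but NOT commutative; for finite n>0, n + w = w but w + n stays w+n.
w + (w+1) = (w+w) + 1 = w*2+1.
Result = w*2+1

w*2+1


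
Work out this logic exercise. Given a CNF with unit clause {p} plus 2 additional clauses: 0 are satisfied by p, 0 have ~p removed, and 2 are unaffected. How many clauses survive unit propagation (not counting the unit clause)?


Satisfied (removed): 0
Shortened (remain): 0
Unchanged (remain): 2
Remaining = 0 + 2 = 2

2


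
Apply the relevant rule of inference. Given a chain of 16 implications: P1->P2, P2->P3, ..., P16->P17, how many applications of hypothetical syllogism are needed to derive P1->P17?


With 16 implications in a chain connecting 17 propositions:
P1->P2, P2->P3, ..., P16->P17
Steps needed = (number of implications) - 1 = 16 - 1 = 15

15


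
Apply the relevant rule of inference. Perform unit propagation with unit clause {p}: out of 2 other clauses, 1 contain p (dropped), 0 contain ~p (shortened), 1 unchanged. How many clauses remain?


Satisfied (removed): 1
Shortened (remain): 0
Unchanged (remain): 1
Remaining = 0 + 1 = 1

1


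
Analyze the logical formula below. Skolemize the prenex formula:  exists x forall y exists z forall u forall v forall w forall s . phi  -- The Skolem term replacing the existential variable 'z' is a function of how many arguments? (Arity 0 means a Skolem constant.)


Quantifier prefix: exists x forall y exists z forall u forall v forall w forall s
'z' is existentially quantified at position 3.
Universal variables preceding it: y
Skolem function arity = 1

1


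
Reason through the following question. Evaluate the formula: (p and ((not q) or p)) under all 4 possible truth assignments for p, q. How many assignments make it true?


Check all 4 assignments:
p=0, q=0: 0
p=0, q=1: 0
p=1, q=0: 1
p=1, q=1: 1
Count of True = 2

2


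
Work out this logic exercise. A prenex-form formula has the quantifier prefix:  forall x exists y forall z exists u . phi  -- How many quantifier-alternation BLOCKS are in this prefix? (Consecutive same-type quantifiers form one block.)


Quantifier-type sequence: A E A E  (A=forall, E=exists)
Group into maximal same-type runs:
  Ax1 | Ex1 | Ax1 | Ex1
Number of blocks = 4

4


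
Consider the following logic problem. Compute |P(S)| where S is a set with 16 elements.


The power set of a set with n elements has 2^n elements.
|P(S)| = 2^16 = 65536

65536


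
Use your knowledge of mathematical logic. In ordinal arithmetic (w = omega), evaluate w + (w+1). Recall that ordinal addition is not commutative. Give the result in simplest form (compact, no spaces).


Compute w + (w+1).
Ordinal + is associative but NOT commutative; for finite n>0, n + w = w but w + n stays w+n.
w + (w+1) = (w+w) + 1 = w*2+1.
Result = w*2+1

w*2+1


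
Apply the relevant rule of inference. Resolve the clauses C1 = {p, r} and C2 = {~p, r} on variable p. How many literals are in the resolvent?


Remove p from C1 and ~p from C2.
C1 remainder: {r}
C2 remainder: {r}
Union (resolvent): {r}
Resolvent has 1 literal(s).

1


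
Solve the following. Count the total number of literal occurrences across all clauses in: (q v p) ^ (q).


Counting literals in each clause:
Clause 1: 2 literal(s)
Clause 2: 1 literal(s)
Total = 3

3


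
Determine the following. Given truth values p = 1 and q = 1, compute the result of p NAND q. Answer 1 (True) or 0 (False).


p = 1, q = 1
Operation: p NAND q
Evaluate: 1 NAND 1 = 0

0


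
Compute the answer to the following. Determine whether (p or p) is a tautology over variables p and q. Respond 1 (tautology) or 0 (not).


Check all 4 assignments:
p=0, q=0: 0
p=0, q=1: 0
p=1, q=0: 1
p=1, q=1: 1
Satisfying count = 2/4.
Tautology iff count = 4: no.

0


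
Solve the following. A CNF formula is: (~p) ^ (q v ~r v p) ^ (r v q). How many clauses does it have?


A CNF formula is a conjunction of clauses.
Clauses are separated by ^.
Counting the conjuncts: 3 clauses.

3


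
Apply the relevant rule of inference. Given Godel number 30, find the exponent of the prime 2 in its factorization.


Factorize 30 by dividing by 2 repeatedly.
Division steps: 2 divides 30 exactly 1 time(s).
Exponent of 2 = 1

1


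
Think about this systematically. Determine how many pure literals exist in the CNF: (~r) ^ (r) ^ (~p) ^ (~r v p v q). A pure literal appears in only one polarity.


Check each variable for pure literal status:
p: mixed (not pure)
q: pure positive
r: mixed (not pure)
Pure literal count = 1

1


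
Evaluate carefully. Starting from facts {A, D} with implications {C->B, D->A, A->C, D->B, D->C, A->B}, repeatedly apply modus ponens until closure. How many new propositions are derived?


Initial facts: {A, D}
Apply modus ponens to closure:
  A and A->C  =>  C
  D and D->B  =>  B
Final known: {A, B, C, D}
New propositions: {B, C}
Count = 2

2


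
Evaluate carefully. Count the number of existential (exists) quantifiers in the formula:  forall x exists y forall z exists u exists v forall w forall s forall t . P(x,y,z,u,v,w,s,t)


Quantifier prefix: forall x exists y forall z exists u exists v forall w forall s forall t
Mark each quantifier type:
  U E U E E U U U
Universal count = 5, Existential count = 3
Asked for existential (exists) quantifiers: 3

3


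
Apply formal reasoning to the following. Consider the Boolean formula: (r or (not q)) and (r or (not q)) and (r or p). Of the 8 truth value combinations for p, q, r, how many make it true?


Evaluate all 8 assignments for p, q, r:
p=0, q=0, r=0: 0
p=0, q=0, r=1: 1
p=0, q=1, r=0: 0
p=0, q=1, r=1: 1
p=1, q=0, r=0: 1
p=1, q=0, r=1: 1
p=1, q=1, r=0: 0
p=1, q=1, r=1: 1
Satisfying count = 5

5


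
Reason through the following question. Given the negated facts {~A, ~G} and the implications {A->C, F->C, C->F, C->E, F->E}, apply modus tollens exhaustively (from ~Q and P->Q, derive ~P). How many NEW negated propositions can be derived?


Initial negated facts: {~A, ~G}
Apply modus tollens to closure:
  (no implication fires)
Final negated: {~A, ~G}
New negations: {(none)}
Count = 0

0


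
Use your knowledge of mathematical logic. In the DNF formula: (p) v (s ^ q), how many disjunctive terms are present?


A DNF formula is a disjunction of terms (conjunctions).
Terms are separated by v.
Counting the disjuncts: 2 terms.

2


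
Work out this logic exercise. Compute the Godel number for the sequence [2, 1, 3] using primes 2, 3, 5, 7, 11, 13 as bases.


Encode each element as an exponent of the corresponding prime:
  2^2 = 4
  3^1 = 3
  5^3 = 125
Product = 4 * 3 * 125 = 1500

1500


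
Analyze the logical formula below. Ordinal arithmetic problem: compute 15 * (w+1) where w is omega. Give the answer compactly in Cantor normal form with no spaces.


Compute 15 * (w+1).
Ordinal * is associative and left-distributive over +, but NOT commutative; for finite n>1, n*w = w but w*n stays w*n.
By left-distributivity: 15 * (w+1) = 15*w + 15*1 = w + 15 = w+15.
Result = w+15

w+15


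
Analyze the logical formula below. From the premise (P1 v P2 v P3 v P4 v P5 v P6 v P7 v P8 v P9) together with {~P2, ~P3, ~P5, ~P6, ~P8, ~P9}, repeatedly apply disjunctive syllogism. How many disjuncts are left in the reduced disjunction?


Original disjuncts (9): P1, P2, P3, P4, P5, P6, P7, P8, P9
Negated (eliminate): ~P2, ~P3, ~P5, ~P6, ~P8, ~P9
Remaining disjuncts: P1, P4, P7
Count = 9 - 6 = 3

3


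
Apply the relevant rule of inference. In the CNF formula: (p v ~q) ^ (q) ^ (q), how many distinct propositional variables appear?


Identify each variable that appears in the formula.
Variables found: p, q
Count = 2

2


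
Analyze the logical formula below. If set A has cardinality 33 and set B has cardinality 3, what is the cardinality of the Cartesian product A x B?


The Cartesian product A x B contains all ordered pairs (a, b).
|A x B| = |A| * |B| = 33 * 3 = 99

99


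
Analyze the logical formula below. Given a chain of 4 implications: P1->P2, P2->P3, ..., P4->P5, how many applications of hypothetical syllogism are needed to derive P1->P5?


With 4 implications in a chain connecting 5 propositions:
P1->P2, P2->P3, ..., P4->P5
Steps needed = (number of implications) - 1 = 4 - 1 = 3

3


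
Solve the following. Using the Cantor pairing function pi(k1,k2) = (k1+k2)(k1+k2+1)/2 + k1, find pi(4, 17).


k1 + k2 = 21
(k1+k2)(k1+k2+1)/2 = 21 * 22 / 2 = 231
pi = 231 + 4 = 235

235


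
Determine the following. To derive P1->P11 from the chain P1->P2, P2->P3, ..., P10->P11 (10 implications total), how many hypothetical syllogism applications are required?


With 10 implications in a chain connecting 11 propositions:
P1->P2, P2->P3, ..., P10->P11
Steps needed = (number of implications) - 1 = 10 - 1 = 9

9


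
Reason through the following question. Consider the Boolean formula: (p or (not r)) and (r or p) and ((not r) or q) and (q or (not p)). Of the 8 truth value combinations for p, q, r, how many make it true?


Evaluate all 8 assignments for p, q, r:
p=0, q=0, r=0: 0
p=0, q=0, r=1: 0
p=0, q=1, r=0: 0
p=0, q=1, r=1: 0
p=1, q=0, r=0: 0
p=1, q=0, r=1: 0
p=1, q=1, r=0: 1
p=1, q=1, r=1: 1
Satisfying count = 2

2


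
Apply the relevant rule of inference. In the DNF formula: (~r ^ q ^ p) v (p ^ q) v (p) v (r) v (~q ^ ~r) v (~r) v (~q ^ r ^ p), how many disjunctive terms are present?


A DNF formula is a disjunction of terms (conjunctions).
Terms are separated by v.
Counting the disjuncts: 7 terms.

7


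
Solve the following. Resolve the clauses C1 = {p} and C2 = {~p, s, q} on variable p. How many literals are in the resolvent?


Remove p from C1 and ~p from C2.
C1 remainder: {}
C2 remainder: {s, q}
Union (resolvent): {q, s}
Resolvent has 2 literal(s).

2


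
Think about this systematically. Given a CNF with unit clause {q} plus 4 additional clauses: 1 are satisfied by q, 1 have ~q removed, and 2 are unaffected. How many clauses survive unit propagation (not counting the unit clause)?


Satisfied (removed): 1
Shortened (remain): 1
Unchanged (remain): 2
Remaining = 1 + 2 = 3

3


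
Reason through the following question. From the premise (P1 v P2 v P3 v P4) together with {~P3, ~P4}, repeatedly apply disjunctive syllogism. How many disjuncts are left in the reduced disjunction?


Original disjuncts (4): P1, P2, P3, P4
Negated (eliminate): ~P3, ~P4
Remaining disjuncts: P1, P2
Count = 4 - 2 = 2

2


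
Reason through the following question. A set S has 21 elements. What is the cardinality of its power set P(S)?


The power set of a set with n elements has 2^n elements.
|P(S)| = 2^21 = 2097152

2097152


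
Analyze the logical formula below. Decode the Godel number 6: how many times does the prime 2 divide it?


Factorize 6 by dividing by 2 repeatedly.
Division steps: 2 divides 6 exactly 1 time(s).
Exponent of 2 = 1

1


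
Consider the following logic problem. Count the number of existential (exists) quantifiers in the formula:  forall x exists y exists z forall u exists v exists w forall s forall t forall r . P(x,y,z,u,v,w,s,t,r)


Quantifier prefix: forall x exists y exists z forall u exists v exists w forall s forall t forall r
Mark each quantifier type:
  U E E U E E U U U
Universal count = 5, Existential count = 4
Asked for existential (exists) quantifiers: 4

4


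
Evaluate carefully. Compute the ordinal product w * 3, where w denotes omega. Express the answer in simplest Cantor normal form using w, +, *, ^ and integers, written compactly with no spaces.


Compute w * 3.
Ordinal * is associative and left-distributive over +, but NOT commutative; for finite n>1, n*w = w but w*n stays w*n.
w * 3 means 3 copies of w concatenated: w*3.
Result = w*3

w*3


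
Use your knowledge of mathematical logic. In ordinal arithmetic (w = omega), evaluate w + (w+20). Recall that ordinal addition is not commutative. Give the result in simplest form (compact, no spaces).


Compute w + (w+20).
Ordinal + is associative but NOT commutative; for finite n>0, n + w = w but w + n stays w+n.
w + (w+20) = (w+w) + 20 = w*2+20.
Result = w*2+20

w*2+20


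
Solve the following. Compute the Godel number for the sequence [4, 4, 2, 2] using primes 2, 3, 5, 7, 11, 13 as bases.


Encode each element as an exponent of the corresponding prime:
  2^4 = 16
  3^4 = 81
  5^2 = 25
  7^2 = 49
Product = 16 * 81 * 25 * 49 = 1587600

1587600


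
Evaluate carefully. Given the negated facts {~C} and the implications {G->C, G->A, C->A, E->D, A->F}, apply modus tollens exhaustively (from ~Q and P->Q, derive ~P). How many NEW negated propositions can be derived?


Initial negated facts: {~C}
Apply modus tollens to closure:
  ~C and G->C  =>  ~G
Final negated: {~C, ~G}
New negations: {~G}
Count = 1

1


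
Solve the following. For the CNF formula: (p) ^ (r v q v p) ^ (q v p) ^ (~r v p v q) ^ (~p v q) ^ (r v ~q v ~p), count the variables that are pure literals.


Check each variable for pure literal status:
p: mixed (not pure)
q: mixed (not pure)
r: mixed (not pure)
Pure literal count = 0

0


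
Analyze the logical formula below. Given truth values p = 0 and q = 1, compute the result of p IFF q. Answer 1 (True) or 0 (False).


p = 0, q = 1
Operation: p IFF q
Evaluate: 0 IFF 1 = 0

0


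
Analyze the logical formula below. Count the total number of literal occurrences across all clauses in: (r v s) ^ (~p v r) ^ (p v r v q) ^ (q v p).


Counting literals in each clause:
Clause 1: 2 literal(s)
Clause 2: 2 literal(s)
Clause 3: 3 literal(s)
Clause 4: 2 literal(s)
Total = 9

9


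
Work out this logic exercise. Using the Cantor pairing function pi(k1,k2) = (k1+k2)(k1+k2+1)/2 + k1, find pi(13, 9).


k1 + k2 = 22
(k1+k2)(k1+k2+1)/2 = 22 * 23 / 2 = 253
pi = 253 + 13 = 266

266


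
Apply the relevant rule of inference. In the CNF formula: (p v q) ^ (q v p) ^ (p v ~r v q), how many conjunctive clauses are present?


A CNF formula is a conjunction of clauses.
Clauses are separated by ^.
Counting the conjuncts: 3 clauses.

3


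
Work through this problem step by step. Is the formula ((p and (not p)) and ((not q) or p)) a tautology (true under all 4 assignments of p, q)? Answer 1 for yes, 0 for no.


Check all 4 assignments:
p=0, q=0: 0
p=0, q=1: 0
p=1, q=0: 0
p=1, q=1: 0
Satisfying count = 0/4.
Tautology iff count = 4: no.

0


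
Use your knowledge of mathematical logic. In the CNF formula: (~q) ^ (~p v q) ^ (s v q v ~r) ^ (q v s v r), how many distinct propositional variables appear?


Identify each variable that appears in the formula.
Variables found: p, q, r, s
Count = 4

4


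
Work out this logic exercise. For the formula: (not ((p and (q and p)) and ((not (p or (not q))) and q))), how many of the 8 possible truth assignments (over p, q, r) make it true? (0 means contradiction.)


Check all 8 assignments:
p=0, q=0, r=0: 1
p=0, q=0, r=1: 1
p=0, q=1, r=0: 1
p=0, q=1, r=1: 1
p=1, q=0, r=0: 1
p=1, q=0, r=1: 1
p=1, q=1, r=0: 1
p=1, q=1, r=1: 1
Count of True = 8

8


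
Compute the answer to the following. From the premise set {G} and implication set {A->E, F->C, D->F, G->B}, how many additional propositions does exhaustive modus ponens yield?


Initial facts: {G}
Apply modus ponens to closure:
  G and G->B  =>  B
Final known: {B, G}
New propositions: {B}
Count = 1

1


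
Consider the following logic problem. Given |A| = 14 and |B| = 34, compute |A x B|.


The Cartesian product A x B contains all ordered pairs (a, b).
|A x B| = |A| * |B| = 14 * 34 = 476

476
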